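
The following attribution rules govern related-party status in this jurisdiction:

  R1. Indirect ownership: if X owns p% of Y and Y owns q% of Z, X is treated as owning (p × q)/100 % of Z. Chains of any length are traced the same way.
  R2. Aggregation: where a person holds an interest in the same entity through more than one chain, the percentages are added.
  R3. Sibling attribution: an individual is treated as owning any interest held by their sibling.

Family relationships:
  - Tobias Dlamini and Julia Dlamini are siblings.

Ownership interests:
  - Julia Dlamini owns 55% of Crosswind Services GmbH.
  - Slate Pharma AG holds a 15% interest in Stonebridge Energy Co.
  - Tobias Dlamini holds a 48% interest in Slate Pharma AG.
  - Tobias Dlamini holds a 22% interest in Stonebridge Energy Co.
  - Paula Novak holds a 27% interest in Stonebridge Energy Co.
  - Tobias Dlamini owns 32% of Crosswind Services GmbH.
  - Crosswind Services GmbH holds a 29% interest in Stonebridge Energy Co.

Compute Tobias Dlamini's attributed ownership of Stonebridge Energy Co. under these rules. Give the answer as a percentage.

By sibling attribution (R3), Tobias Dlamini is treated as also owning Julia Dlamini's interest in Crosswind Services GmbH, giving 32% + 55% = 87%.
Chain via Slate Pharma AG (R1): 48% × 15% = 7.2% of Stonebridge Energy Co.
Chain via Crosswind Services GmbH (R1): 87% × 29% = 25.23% of Stonebridge Energy Co.
Direct interest in Stonebridge Energy Co: 22%.
Aggregating (R2): 7.2% + 25.23% + 22% = 54.43%.

54.43%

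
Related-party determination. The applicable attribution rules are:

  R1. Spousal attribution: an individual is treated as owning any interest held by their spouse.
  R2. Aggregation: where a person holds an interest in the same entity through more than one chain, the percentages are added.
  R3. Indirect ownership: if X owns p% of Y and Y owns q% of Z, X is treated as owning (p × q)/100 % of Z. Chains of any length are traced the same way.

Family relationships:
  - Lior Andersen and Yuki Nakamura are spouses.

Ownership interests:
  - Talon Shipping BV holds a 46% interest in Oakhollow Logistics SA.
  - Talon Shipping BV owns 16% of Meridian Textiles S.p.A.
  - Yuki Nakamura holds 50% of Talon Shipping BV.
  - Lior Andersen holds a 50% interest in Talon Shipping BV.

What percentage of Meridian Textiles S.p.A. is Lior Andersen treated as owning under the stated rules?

By spousal attribution (R1), Lior Andersen is treated as also owning Yuki Nakamura's interest in Talon Shipping BV, giving 50% + 50% = 100%.
Chain via Talon Shipping BV (R3): 100% × 16% = 16% of Meridian Textiles S.p.A.

16%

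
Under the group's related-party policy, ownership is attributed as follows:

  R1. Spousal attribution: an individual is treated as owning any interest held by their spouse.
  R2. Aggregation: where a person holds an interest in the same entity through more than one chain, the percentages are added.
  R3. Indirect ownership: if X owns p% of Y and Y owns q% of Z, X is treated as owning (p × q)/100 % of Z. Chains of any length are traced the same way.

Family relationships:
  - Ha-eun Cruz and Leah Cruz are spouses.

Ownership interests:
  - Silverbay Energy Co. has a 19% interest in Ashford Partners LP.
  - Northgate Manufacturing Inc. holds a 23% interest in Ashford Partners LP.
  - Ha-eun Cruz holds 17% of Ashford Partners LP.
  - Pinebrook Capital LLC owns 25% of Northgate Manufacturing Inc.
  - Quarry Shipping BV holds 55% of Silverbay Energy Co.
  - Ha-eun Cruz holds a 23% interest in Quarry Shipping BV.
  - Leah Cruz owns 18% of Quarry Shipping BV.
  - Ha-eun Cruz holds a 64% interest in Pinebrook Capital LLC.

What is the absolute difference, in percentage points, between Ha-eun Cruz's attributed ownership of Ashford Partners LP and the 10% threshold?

By spousal attribution (R1), Ha-eun Cruz is treated as also owning Leah Cruz's interest in Quarry Shipping BV, giving 23% + 18% = 41%.
Chain via Quarry Shipping BV → Silverbay Energy Co. (R3): 41% × 55% × 19% = 4.2845% of Ashford Partners LP.
Chain via Pinebrook Capital LLC → Northgate Manufacturing Inc. (R3): 64% × 25% × 23% = 3.68% of Ashford Partners LP.
Direct interest in Ashford Partners LP: 17%.
Aggregating (R2): 4.2845% + 3.68% + 17% = 24.9645%.
24.9645% exceeds the 10% threshold by 14.9645 percentage points.

14.9645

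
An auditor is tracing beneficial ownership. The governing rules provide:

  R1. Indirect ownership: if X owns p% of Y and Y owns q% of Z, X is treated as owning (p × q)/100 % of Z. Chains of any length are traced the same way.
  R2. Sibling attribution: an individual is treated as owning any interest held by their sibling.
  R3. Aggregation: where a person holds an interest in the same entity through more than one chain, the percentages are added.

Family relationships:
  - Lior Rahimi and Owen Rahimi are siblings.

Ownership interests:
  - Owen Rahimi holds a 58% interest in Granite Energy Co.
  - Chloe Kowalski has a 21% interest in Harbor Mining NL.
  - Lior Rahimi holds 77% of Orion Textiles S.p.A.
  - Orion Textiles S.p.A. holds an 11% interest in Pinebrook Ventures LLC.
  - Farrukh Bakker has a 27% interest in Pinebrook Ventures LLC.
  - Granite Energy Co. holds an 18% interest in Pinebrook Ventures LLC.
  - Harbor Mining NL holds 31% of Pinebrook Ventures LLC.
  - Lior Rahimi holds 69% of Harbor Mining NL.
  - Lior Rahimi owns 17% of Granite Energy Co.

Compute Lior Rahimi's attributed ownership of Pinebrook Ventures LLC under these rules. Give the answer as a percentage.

By sibling attribution (R2), Lior Rahimi is treated as also owning Owen Rahimi's interest in Granite Energy Co, giving 17% + 58% = 75%.
Chain via Granite Energy Co. (R1): 75% × 18% = 13.5% of Pinebrook Ventures LLC.
Chain via Orion Textiles S.p.A. (R1): 77% × 11% = 8.47% of Pinebrook Ventures LLC.
Chain via Harbor Mining NL (R1): 69% × 31% = 21.39% of Pinebrook Ventures LLC.
Aggregating (R3): 13.5% + 8.47% + 21.39% = 43.36%.

43.36%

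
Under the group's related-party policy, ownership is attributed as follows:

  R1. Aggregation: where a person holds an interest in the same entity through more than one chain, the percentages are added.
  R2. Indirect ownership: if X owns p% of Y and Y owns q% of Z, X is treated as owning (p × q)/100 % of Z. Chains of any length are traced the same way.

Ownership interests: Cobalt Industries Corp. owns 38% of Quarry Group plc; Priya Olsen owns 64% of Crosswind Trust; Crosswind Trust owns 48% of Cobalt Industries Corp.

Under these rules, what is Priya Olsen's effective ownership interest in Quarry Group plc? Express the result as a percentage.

11.6736%

Chain via Crosswind Trust → Cobalt Industries Corp. (R2): 64% × 48% × 38% = 11.6736% of Quarry Group plc.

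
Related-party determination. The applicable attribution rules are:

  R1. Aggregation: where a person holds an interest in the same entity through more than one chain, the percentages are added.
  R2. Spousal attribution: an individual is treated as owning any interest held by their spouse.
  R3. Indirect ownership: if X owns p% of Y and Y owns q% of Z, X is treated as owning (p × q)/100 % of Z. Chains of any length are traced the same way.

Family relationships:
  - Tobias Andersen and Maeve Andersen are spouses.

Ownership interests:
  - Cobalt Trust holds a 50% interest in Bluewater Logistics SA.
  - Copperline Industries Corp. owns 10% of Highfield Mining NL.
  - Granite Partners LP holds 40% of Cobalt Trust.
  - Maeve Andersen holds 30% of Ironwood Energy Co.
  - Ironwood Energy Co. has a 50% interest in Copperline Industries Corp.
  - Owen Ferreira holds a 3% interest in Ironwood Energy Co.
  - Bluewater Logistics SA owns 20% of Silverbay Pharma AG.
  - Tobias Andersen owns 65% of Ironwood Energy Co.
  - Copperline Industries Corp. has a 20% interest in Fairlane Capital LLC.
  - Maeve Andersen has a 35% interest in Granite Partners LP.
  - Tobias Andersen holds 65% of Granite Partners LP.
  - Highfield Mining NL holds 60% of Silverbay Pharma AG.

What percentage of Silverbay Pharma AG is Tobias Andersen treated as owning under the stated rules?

6.85%

By spousal attribution (R2), Tobias Andersen is treated as also owning Maeve Andersen's interest in Granite Partners LP, giving 65% + 35% = 100%.
By spousal attribution (R2), Tobias Andersen is treated as also owning Maeve Andersen's interest in Ironwood Energy Co, giving 65% + 30% = 95%.
Chain via Granite Partners LP → Cobalt Trust → Bluewater Logistics SA (R3): 100% × 40% × 50% × 20% = 4% of Silverbay Pharma AG.
Chain via Ironwood Energy Co. → Copperline Industries Corp. → Highfield Mining NL (R3): 95% × 50% × 10% × 60% = 2.85% of Silverbay Pharma AG.
Aggregating (R1): 4% + 2.85% = 6.85%.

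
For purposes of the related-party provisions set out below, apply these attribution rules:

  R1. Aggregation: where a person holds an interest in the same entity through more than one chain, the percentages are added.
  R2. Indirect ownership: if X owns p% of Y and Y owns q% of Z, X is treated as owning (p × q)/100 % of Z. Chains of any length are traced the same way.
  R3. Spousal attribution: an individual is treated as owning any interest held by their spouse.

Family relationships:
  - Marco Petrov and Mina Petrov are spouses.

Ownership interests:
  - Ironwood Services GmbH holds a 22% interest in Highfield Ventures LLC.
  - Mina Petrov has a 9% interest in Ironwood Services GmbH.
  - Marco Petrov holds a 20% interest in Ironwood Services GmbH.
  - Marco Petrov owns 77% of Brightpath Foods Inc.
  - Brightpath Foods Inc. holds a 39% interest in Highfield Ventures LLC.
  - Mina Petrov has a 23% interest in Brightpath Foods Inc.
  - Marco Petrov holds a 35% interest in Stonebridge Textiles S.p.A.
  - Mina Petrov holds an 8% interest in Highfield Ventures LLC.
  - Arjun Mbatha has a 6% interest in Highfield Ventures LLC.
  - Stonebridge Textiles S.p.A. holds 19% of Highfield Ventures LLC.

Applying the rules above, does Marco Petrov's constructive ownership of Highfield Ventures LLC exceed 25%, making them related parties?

By spousal attribution (R3), Marco Petrov is treated as also owning Mina Petrov's interest in Brightpath Foods Inc, giving 77% + 23% = 100%.
By spousal attribution (R3), Marco Petrov is treated as also owning Mina Petrov's interest in Ironwood Services GmbH, giving 20% + 9% = 29%.
By spousal attribution (R3), Marco Petrov is treated as owning Mina Petrov's 8% interest in Highfield Ventures LLC.
Chain via Brightpath Foods Inc. (R2): 100% × 39% = 39% of Highfield Ventures LLC.
Chain via Stonebridge Textiles S.p.A. (R2): 35% × 19% = 6.65% of Highfield Ventures LLC.
Chain via Ironwood Services GmbH (R2): 29% × 22% = 6.38% of Highfield Ventures LLC.
Direct interest in Highfield Ventures LLC: 8%.
Aggregating (R1): 39% + 6.65% + 6.38% + 8% = 60.03%.
60.03% exceeds the 25% threshold, so Marco is a related party to Highfield Ventures LLC.

Yes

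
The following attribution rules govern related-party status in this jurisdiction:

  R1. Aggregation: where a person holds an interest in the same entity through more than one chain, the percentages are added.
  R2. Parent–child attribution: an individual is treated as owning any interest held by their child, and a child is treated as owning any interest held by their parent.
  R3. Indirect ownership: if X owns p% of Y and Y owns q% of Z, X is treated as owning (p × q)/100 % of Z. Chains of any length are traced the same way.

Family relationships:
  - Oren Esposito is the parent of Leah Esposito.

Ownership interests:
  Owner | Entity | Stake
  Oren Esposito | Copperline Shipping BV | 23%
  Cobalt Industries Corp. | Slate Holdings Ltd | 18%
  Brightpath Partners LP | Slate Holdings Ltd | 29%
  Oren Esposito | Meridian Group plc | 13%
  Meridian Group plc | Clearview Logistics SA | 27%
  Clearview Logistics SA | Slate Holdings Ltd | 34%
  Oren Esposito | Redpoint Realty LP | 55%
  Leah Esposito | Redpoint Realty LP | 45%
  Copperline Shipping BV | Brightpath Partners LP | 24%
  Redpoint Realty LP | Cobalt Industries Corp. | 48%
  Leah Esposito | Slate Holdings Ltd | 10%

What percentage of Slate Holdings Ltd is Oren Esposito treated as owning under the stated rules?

21.4342%

By parent–child attribution (R2), Oren Esposito is treated as also owning Leah Esposito's interest in Redpoint Realty LP, giving 55% + 45% = 100%.
By parent–child attribution (R2), Oren Esposito is treated as owning Leah Esposito's 10% interest in Slate Holdings Ltd.
Chain via Meridian Group plc → Clearview Logistics SA (R3): 13% × 27% × 34% = 1.1934% of Slate Holdings Ltd.
Chain via Redpoint Realty LP → Cobalt Industries Corp. (R3): 100% × 48% × 18% = 8.64% of Slate Holdings Ltd.
Chain via Copperline Shipping BV → Brightpath Partners LP (R3): 23% × 24% × 29% = 1.6008% of Slate Holdings Ltd.
Direct interest in Slate Holdings Ltd: 10%.
Aggregating (R1): 1.1934% + 8.64% + 1.6008% + 10% = 21.4342%.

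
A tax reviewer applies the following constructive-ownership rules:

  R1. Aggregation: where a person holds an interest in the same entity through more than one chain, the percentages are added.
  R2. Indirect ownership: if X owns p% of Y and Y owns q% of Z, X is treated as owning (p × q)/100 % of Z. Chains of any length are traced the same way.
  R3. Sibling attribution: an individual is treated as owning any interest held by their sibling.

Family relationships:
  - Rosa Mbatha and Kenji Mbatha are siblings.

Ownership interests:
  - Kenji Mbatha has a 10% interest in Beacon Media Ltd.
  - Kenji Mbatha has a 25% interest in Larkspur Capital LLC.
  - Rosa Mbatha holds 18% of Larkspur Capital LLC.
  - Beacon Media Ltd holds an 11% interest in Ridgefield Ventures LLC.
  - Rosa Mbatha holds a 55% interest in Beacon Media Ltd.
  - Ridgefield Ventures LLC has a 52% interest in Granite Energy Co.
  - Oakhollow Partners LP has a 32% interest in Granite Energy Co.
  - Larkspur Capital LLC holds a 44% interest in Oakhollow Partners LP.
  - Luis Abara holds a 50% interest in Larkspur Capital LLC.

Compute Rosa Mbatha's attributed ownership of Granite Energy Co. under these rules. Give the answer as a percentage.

By sibling attribution (R3), Rosa Mbatha is treated as also owning Kenji Mbatha's interest in Beacon Media Ltd, giving 55% + 10% = 65%.
By sibling attribution (R3), Rosa Mbatha is treated as also owning Kenji Mbatha's interest in Larkspur Capital LLC, giving 18% + 25% = 43%.
Chain via Beacon Media Ltd → Ridgefield Ventures LLC (R2): 65% × 11% × 52% = 3.718% of Granite Energy Co.
Chain via Larkspur Capital LLC → Oakhollow Partners LP (R2): 43% × 44% × 32% = 6.0544% of Granite Energy Co.
Aggregating (R1): 3.718% + 6.0544% = 9.7724%.

9.7724%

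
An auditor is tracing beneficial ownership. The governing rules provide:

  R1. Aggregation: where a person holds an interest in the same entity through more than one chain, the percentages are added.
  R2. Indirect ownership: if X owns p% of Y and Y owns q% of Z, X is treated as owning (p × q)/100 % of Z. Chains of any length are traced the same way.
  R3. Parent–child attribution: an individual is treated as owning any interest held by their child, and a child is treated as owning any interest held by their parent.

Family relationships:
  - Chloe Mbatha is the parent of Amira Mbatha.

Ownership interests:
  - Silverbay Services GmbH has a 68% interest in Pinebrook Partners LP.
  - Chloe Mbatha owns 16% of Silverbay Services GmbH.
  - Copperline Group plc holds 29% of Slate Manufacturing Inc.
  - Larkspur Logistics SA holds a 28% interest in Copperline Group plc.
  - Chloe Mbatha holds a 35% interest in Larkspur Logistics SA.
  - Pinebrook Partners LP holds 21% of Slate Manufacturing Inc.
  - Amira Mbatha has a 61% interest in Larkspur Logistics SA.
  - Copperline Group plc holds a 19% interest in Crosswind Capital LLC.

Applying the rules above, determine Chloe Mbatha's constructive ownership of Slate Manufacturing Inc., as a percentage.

10.08%

By parent–child attribution (R3), Chloe Mbatha is treated as also owning Amira Mbatha's interest in Larkspur Logistics SA, giving 35% + 61% = 96%.
Chain via Larkspur Logistics SA → Copperline Group plc (R2): 96% × 28% × 29% = 7.7952% of Slate Manufacturing Inc.
Chain via Silverbay Services GmbH → Pinebrook Partners LP (R2): 16% × 68% × 21% = 2.2848% of Slate Manufacturing Inc.
Aggregating (R1): 7.7952% + 2.2848% = 10.08%.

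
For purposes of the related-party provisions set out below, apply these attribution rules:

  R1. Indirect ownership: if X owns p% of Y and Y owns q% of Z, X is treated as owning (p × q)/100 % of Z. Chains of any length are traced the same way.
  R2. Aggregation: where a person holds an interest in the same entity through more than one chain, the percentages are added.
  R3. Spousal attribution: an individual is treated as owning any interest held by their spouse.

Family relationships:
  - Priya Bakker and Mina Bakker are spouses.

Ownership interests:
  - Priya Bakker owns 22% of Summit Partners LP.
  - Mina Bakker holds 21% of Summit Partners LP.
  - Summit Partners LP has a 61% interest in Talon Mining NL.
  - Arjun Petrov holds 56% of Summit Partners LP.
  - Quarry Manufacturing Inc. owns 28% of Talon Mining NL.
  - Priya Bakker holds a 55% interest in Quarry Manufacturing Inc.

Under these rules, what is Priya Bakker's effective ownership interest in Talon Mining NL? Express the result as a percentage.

41.63%

By spousal attribution (R3), Priya Bakker is treated as also owning Mina Bakker's interest in Summit Partners LP, giving 22% + 21% = 43%.
Chain via Quarry Manufacturing Inc. (R1): 55% × 28% = 15.4% of Talon Mining NL.
Chain via Summit Partners LP (R1): 43% × 61% = 26.23% of Talon Mining NL.
Aggregating (R2): 15.4% + 26.23% = 41.63%.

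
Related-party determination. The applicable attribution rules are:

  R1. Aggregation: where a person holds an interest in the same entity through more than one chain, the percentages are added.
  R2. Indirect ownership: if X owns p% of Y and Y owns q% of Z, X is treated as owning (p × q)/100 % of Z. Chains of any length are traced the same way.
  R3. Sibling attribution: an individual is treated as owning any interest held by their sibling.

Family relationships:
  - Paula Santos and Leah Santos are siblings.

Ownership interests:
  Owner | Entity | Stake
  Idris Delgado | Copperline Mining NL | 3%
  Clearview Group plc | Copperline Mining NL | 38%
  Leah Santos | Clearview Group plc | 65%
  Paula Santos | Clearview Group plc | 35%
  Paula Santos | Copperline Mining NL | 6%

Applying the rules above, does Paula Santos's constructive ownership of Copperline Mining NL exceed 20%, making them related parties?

By sibling attribution (R3), Paula Santos is treated as also owning Leah Santos's interest in Clearview Group plc, giving 35% + 65% = 100%.
Chain via Clearview Group plc (R2): 100% × 38% = 38% of Copperline Mining NL.
Direct interest in Copperline Mining NL: 6%.
Aggregating (R1): 38% + 6% = 44%.
44% exceeds the 20% threshold, so Paula is a related party to Copperline Mining NL.

Yes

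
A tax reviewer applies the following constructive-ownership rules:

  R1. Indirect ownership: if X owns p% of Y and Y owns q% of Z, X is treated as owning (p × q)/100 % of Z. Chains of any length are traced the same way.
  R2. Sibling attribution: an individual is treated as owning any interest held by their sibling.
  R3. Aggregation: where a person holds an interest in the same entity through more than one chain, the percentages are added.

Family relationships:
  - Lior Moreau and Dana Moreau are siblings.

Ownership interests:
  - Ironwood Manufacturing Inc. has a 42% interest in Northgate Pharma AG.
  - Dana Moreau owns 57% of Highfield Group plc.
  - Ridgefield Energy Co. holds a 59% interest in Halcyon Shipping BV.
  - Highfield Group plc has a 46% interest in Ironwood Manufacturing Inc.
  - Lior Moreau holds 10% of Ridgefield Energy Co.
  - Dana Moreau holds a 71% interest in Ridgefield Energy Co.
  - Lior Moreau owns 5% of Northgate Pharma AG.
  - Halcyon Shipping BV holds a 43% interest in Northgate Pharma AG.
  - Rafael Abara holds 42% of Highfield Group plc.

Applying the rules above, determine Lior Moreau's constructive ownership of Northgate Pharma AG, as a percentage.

By sibling attribution (R2), Lior Moreau is treated as also owning Dana Moreau's interest in Ridgefield Energy Co, giving 10% + 71% = 81%.
By sibling attribution (R2), Lior Moreau is treated as owning Dana Moreau's 57% interest in Highfield Group plc.
Chain via Ridgefield Energy Co. → Halcyon Shipping BV (R1): 81% × 59% × 43% = 20.5497% of Northgate Pharma AG.
Direct interest in Northgate Pharma AG: 5%.
Chain via Highfield Group plc → Ironwood Manufacturing Inc. (R1): 57% × 46% × 42% = 11.0124% of Northgate Pharma AG.
Aggregating (R3): 20.5497% + 5% + 11.0124% = 36.5621%.

36.5621%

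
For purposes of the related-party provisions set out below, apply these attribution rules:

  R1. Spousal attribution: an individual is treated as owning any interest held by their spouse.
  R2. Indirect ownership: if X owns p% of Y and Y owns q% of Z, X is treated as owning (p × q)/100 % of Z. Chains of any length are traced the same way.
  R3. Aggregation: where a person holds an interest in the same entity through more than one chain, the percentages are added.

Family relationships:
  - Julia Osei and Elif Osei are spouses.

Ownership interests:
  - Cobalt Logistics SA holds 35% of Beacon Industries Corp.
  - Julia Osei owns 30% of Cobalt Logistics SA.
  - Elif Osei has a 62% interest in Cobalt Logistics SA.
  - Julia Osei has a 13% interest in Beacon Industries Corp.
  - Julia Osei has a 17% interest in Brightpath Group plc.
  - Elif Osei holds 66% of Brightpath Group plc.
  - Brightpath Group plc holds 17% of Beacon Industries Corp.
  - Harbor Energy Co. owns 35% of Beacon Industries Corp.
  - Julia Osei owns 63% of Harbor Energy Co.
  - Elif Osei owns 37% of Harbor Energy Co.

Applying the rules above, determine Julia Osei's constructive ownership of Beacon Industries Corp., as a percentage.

94.31%

By spousal attribution (R1), Julia Osei is treated as also owning Elif Osei's interest in Cobalt Logistics SA, giving 30% + 62% = 92%.
By spousal attribution (R1), Julia Osei is treated as also owning Elif Osei's interest in Brightpath Group plc, giving 17% + 66% = 83%.
By spousal attribution (R1), Julia Osei is treated as also owning Elif Osei's interest in Harbor Energy Co, giving 63% + 37% = 100%.
Chain via Cobalt Logistics SA (R2): 92% × 35% = 32.2% of Beacon Industries Corp.
Chain via Brightpath Group plc (R2): 83% × 17% = 14.11% of Beacon Industries Corp.
Chain via Harbor Energy Co. (R2): 100% × 35% = 35% of Beacon Industries Corp.
Direct interest in Beacon Industries Corp: 13%.
Aggregating (R3): 32.2% + 14.11% + 35% + 13% = 94.31%.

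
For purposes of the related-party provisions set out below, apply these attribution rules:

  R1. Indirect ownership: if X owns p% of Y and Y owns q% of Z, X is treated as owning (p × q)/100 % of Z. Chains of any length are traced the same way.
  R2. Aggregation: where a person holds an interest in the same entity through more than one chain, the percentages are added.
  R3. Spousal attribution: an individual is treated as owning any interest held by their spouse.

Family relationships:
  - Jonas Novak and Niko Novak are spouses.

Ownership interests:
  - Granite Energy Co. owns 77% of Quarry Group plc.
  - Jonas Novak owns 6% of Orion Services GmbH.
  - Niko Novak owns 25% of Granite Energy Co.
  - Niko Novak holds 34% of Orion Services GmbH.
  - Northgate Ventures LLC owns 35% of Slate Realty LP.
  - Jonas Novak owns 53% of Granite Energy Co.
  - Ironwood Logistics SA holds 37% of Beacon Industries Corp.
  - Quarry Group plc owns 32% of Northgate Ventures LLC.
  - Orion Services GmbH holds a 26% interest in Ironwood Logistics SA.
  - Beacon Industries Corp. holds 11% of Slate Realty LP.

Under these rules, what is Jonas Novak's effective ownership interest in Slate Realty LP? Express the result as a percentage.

By spousal attribution (R3), Jonas Novak is treated as also owning Niko Novak's interest in Granite Energy Co, giving 53% + 25% = 78%.
By spousal attribution (R3), Jonas Novak is treated as also owning Niko Novak's interest in Orion Services GmbH, giving 6% + 34% = 40%.
Chain via Granite Energy Co. → Quarry Group plc → Northgate Ventures LLC (R1): 78% × 77% × 32% × 35% = 6.72672% of Slate Realty LP.
Chain via Orion Services GmbH → Ironwood Logistics SA → Beacon Industries Corp. (R1): 40% × 26% × 37% × 11% = 0.42328% of Slate Realty LP.
Aggregating (R2): 6.72672% + 0.42328% = 7.15%.

7.15%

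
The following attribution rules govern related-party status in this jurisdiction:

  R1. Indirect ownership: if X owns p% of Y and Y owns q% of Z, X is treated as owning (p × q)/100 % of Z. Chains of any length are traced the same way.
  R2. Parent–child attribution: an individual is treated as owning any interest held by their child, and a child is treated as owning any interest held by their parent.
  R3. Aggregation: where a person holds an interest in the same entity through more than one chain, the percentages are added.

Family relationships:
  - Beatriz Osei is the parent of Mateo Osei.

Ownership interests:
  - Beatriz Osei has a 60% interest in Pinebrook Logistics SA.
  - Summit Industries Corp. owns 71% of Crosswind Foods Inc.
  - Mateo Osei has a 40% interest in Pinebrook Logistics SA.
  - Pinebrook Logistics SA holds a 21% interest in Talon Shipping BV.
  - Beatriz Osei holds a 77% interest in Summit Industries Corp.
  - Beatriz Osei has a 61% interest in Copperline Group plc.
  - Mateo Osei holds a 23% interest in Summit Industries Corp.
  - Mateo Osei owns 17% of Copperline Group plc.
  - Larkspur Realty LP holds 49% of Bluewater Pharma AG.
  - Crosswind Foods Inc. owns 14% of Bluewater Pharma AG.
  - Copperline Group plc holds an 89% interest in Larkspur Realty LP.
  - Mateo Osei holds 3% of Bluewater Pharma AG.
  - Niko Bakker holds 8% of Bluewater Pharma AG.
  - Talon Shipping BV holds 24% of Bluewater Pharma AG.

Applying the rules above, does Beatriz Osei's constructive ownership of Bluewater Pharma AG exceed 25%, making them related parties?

By parent–child attribution (R2), Beatriz Osei is treated as also owning Mateo Osei's interest in Copperline Group plc, giving 61% + 17% = 78%.
By parent–child attribution (R2), Beatriz Osei is treated as also owning Mateo Osei's interest in Pinebrook Logistics SA, giving 60% + 40% = 100%.
By parent–child attribution (R2), Beatriz Osei is treated as also owning Mateo Osei's interest in Summit Industries Corp, giving 77% + 23% = 100%.
By parent–child attribution (R2), Beatriz Osei is treated as owning Mateo Osei's 3% interest in Bluewater Pharma AG.
Chain via Copperline Group plc → Larkspur Realty LP (R1): 78% × 89% × 49% = 34.0158% of Bluewater Pharma AG.
Chain via Pinebrook Logistics SA → Talon Shipping BV (R1): 100% × 21% × 24% = 5.04% of Bluewater Pharma AG.
Chain via Summit Industries Corp. → Crosswind Foods Inc. (R1): 100% × 71% × 14% = 9.94% of Bluewater Pharma AG.
Direct interest in Bluewater Pharma AG: 3%.
Aggregating (R3): 34.0158% + 5.04% + 9.94% + 3% = 51.9958%.
51.9958% exceeds the 25% threshold, so Beatriz is a related party to Bluewater Pharma AG.

Yes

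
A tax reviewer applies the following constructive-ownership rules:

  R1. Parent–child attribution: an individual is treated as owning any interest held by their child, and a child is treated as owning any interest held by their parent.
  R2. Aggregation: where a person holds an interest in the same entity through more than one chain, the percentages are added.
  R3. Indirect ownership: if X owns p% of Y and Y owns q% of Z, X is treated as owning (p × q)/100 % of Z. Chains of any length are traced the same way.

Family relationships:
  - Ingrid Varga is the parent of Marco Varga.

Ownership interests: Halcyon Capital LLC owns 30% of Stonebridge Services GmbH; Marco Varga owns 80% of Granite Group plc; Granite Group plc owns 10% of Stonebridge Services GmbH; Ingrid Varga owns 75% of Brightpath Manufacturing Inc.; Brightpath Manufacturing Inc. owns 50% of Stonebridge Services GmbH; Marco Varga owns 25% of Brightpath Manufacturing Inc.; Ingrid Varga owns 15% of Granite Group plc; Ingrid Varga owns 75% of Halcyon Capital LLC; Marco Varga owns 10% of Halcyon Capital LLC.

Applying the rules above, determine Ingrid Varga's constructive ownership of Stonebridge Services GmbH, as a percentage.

85%

By parent–child attribution (R1), Ingrid Varga is treated as also owning Marco Varga's interest in Brightpath Manufacturing Inc, giving 75% + 25% = 100%.
By parent–child attribution (R1), Ingrid Varga is treated as also owning Marco Varga's interest in Halcyon Capital LLC, giving 75% + 10% = 85%.
By parent–child attribution (R1), Ingrid Varga is treated as also owning Marco Varga's interest in Granite Group plc, giving 15% + 80% = 95%.
Chain via Brightpath Manufacturing Inc. (R3): 100% × 50% = 50% of Stonebridge Services GmbH.
Chain via Halcyon Capital LLC (R3): 85% × 30% = 25.5% of Stonebridge Services GmbH.
Chain via Granite Group plc (R3): 95% × 10% = 9.5% of Stonebridge Services GmbH.
Aggregating (R2): 50% + 25.5% + 9.5% = 85%.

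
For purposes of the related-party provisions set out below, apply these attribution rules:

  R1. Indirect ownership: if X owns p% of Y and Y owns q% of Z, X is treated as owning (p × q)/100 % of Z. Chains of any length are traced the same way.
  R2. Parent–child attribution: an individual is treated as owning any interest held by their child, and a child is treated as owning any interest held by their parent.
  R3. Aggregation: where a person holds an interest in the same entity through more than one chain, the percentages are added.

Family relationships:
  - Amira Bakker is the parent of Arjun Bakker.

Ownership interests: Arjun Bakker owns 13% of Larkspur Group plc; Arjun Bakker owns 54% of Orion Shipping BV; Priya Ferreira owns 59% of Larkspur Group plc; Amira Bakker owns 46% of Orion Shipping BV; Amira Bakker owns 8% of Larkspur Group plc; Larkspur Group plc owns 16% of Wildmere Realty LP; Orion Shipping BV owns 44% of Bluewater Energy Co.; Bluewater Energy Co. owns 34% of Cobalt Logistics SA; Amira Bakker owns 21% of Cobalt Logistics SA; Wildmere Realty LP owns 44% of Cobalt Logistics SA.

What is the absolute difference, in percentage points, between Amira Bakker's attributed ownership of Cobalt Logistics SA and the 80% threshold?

By parent–child attribution (R2), Amira Bakker is treated as also owning Arjun Bakker's interest in Orion Shipping BV, giving 46% + 54% = 100%.
By parent–child attribution (R2), Amira Bakker is treated as also owning Arjun Bakker's interest in Larkspur Group plc, giving 8% + 13% = 21%.
Chain via Orion Shipping BV → Bluewater Energy Co. (R1): 100% × 44% × 34% = 14.96% of Cobalt Logistics SA.
Chain via Larkspur Group plc → Wildmere Realty LP (R1): 21% × 16% × 44% = 1.4784% of Cobalt Logistics SA.
Direct interest in Cobalt Logistics SA: 21%.
Aggregating (R3): 14.96% + 1.4784% + 21% = 37.4384%.
37.4384% falls short of the 80% threshold by 42.5616 percentage points.

42.5616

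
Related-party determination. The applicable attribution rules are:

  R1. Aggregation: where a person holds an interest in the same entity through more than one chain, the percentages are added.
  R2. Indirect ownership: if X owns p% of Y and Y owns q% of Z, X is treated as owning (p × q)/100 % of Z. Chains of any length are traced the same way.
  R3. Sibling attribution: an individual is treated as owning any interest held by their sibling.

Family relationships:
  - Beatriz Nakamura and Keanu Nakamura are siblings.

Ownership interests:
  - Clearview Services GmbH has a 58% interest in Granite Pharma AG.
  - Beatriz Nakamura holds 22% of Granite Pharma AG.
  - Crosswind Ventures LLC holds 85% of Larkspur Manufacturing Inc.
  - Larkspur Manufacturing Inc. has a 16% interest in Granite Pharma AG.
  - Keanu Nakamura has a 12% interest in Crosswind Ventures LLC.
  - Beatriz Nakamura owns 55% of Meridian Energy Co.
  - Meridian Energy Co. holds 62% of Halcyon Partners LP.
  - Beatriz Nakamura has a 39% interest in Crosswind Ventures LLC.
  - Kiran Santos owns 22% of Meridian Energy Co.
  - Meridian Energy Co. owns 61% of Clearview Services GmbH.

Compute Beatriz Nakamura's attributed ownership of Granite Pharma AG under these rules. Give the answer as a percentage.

By sibling attribution (R3), Beatriz Nakamura is treated as also owning Keanu Nakamura's interest in Crosswind Ventures LLC, giving 39% + 12% = 51%.
Chain via Crosswind Ventures LLC → Larkspur Manufacturing Inc. (R2): 51% × 85% × 16% = 6.936% of Granite Pharma AG.
Chain via Meridian Energy Co. → Clearview Services GmbH (R2): 55% × 61% × 58% = 19.459% of Granite Pharma AG.
Direct interest in Granite Pharma AG: 22%.
Aggregating (R1): 6.936% + 19.459% + 22% = 48.395%.

48.395%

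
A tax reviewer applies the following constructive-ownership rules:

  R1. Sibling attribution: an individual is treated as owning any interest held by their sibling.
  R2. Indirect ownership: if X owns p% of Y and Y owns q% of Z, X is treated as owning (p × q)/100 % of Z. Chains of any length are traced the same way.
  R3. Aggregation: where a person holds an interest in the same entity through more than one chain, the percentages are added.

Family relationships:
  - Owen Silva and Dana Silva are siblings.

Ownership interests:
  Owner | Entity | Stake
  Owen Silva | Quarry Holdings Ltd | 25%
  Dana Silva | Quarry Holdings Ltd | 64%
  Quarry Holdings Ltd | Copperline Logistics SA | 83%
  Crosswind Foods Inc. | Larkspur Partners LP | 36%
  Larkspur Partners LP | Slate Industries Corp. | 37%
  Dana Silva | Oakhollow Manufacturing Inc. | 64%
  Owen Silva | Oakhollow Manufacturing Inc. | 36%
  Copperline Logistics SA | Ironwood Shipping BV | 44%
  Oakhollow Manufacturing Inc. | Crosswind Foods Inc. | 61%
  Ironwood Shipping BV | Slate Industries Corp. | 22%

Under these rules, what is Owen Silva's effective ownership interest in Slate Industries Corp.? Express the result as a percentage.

15.275816%

By sibling attribution (R1), Owen Silva is treated as also owning Dana Silva's interest in Oakhollow Manufacturing Inc, giving 36% + 64% = 100%.
By sibling attribution (R1), Owen Silva is treated as also owning Dana Silva's interest in Quarry Holdings Ltd, giving 25% + 64% = 89%.
Chain via Oakhollow Manufacturing Inc. → Crosswind Foods Inc. → Larkspur Partners LP (R2): 100% × 61% × 36% × 37% = 8.1252% of Slate Industries Corp.
Chain via Quarry Holdings Ltd → Copperline Logistics SA → Ironwood Shipping BV (R2): 89% × 83% × 44% × 22% = 7.150616% of Slate Industries Corp.
Aggregating (R3): 8.1252% + 7.150616% = 15.275816%.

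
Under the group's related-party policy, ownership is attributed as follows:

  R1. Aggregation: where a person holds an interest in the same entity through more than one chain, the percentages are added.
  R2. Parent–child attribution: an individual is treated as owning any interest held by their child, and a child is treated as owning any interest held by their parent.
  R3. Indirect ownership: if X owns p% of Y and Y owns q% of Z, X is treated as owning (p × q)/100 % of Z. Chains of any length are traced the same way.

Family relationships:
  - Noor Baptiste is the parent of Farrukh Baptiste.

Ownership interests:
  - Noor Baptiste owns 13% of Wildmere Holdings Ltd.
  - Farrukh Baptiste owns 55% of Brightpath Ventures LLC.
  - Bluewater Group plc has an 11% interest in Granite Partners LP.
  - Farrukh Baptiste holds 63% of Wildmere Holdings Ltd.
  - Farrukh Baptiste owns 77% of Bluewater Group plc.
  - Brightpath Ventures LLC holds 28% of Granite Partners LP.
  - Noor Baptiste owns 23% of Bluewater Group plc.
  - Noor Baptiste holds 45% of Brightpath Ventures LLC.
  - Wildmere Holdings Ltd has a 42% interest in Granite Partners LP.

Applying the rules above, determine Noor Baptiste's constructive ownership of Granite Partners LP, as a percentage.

By parent–child attribution (R2), Noor Baptiste is treated as also owning Farrukh Baptiste's interest in Wildmere Holdings Ltd, giving 13% + 63% = 76%.
By parent–child attribution (R2), Noor Baptiste is treated as also owning Farrukh Baptiste's interest in Bluewater Group plc, giving 23% + 77% = 100%.
By parent–child attribution (R2), Noor Baptiste is treated as also owning Farrukh Baptiste's interest in Brightpath Ventures LLC, giving 45% + 55% = 100%.
Chain via Wildmere Holdings Ltd (R3): 76% × 42% = 31.92% of Granite Partners LP.
Chain via Bluewater Group plc (R3): 100% × 11% = 11% of Granite Partners LP.
Chain via Brightpath Ventures LLC (R3): 100% × 28% = 28% of Granite Partners LP.
Aggregating (R1): 31.92% + 11% + 28% = 70.92%.

70.92%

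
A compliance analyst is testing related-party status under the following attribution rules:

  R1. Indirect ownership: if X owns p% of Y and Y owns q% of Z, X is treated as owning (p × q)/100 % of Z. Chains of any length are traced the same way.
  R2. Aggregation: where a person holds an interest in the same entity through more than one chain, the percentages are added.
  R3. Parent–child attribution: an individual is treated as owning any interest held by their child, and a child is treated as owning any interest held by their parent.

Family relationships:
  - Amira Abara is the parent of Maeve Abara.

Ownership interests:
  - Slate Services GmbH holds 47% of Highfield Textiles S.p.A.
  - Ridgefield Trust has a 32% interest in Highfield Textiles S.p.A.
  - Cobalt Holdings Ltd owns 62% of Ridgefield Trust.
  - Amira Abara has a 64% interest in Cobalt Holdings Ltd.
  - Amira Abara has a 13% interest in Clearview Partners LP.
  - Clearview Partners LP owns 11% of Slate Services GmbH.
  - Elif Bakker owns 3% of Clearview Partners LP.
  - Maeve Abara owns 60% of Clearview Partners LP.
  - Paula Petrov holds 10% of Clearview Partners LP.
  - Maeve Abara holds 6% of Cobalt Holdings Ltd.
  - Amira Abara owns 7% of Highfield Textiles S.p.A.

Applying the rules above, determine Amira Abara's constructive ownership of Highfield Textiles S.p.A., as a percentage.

By parent–child attribution (R3), Amira Abara is treated as also owning Maeve Abara's interest in Cobalt Holdings Ltd, giving 64% + 6% = 70%.
By parent–child attribution (R3), Amira Abara is treated as also owning Maeve Abara's interest in Clearview Partners LP, giving 13% + 60% = 73%.
Chain via Cobalt Holdings Ltd → Ridgefield Trust (R1): 70% × 62% × 32% = 13.888% of Highfield Textiles S.p.A.
Chain via Clearview Partners LP → Slate Services GmbH (R1): 73% × 11% × 47% = 3.7741% of Highfield Textiles S.p.A.
Direct interest in Highfield Textiles S.p.A: 7%.
Aggregating (R2): 13.888% + 3.7741% + 7% = 24.6621%.

24.6621%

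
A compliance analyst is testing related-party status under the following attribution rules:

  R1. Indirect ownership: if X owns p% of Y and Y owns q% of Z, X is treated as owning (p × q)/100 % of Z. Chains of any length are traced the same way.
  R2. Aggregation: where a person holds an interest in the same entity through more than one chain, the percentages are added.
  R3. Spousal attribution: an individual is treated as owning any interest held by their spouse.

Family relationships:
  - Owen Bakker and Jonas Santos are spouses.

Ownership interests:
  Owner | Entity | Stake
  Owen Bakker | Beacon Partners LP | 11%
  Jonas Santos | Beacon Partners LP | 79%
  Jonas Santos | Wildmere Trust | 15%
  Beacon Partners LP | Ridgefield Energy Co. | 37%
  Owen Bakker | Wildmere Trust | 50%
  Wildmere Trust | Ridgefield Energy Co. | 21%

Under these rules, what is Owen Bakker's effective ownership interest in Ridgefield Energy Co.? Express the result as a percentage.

46.95%

By spousal attribution (R3), Owen Bakker is treated as also owning Jonas Santos's interest in Wildmere Trust, giving 50% + 15% = 65%.
By spousal attribution (R3), Owen Bakker is treated as also owning Jonas Santos's interest in Beacon Partners LP, giving 11% + 79% = 90%.
Chain via Wildmere Trust (R1): 65% × 21% = 13.65% of Ridgefield Energy Co.
Chain via Beacon Partners LP (R1): 90% × 37% = 33.3% of Ridgefield Energy Co.
Aggregating (R2): 13.65% + 33.3% = 46.95%.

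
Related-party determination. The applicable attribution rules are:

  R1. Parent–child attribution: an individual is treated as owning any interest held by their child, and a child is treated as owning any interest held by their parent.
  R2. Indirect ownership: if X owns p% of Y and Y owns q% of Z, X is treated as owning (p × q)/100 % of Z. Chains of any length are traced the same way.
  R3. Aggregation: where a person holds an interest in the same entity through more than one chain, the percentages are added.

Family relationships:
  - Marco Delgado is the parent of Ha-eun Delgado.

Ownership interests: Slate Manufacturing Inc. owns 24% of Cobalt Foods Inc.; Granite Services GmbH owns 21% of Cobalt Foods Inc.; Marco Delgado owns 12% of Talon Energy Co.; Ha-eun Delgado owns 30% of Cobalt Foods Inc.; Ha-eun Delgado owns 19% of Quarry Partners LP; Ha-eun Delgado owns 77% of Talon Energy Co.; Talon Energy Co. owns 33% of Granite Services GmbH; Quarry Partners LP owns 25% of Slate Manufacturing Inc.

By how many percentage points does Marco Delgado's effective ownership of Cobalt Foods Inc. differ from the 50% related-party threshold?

By parent–child attribution (R1), Marco Delgado is treated as also owning Ha-eun Delgado's interest in Talon Energy Co, giving 12% + 77% = 89%.
By parent–child attribution (R1), Marco Delgado is treated as owning Ha-eun Delgado's 19% interest in Quarry Partners LP.
By parent–child attribution (R1), Marco Delgado is treated as owning Ha-eun Delgado's 30% interest in Cobalt Foods Inc.
Chain via Talon Energy Co. → Granite Services GmbH (R2): 89% × 33% × 21% = 6.1677% of Cobalt Foods Inc.
Chain via Quarry Partners LP → Slate Manufacturing Inc. (R2): 19% × 25% × 24% = 1.14% of Cobalt Foods Inc.
Direct interest in Cobalt Foods Inc: 30%.
Aggregating (R3): 6.1677% + 1.14% + 30% = 37.3077%.
37.3077% falls short of the 50% threshold by 12.6923 percentage points.

12.6923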